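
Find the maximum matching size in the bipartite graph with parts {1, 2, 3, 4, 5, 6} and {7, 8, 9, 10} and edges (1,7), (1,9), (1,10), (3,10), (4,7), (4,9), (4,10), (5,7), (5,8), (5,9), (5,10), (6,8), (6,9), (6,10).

Step 1: List the neighbors of each left vertex:
  1: 7, 9, 10
  2: (none)
  3: 10
  4: 7, 9, 10
  5: 7, 8, 9, 10
  6: 8, 9, 10

Step 2: Greedily match left vertices, then look for augmenting paths:
  Match 1 -- 7
  Match 3 -- 10
  Match 4 -- 9
  Match 5 -- 8
  No augmenting path remains.

Step 3: Verify this is maximum:
  Matching size 4 = min(|L|, |R|) = min(6, 4), which is an upper bound, so this matching is maximum.

Maximum matching: {(1,7), (3,10), (4,9), (5,8)}
Size: 4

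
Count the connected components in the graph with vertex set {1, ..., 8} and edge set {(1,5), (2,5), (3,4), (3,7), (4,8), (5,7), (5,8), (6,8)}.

Step 1: Build adjacency list from edges:
  1: 5
  2: 5
  3: 4, 7
  4: 3, 8
  5: 1, 2, 7, 8
  6: 8
  7: 3, 5
  8: 4, 5, 6

Step 2: Run BFS/DFS from vertex 1:
  Visited: {1, 5, 2, 7, 8, 3, 4, 6}
  Reached 8 of 8 vertices

Step 3: All 8 vertices reached from vertex 1, so the graph is connected.
Number of connected components: 1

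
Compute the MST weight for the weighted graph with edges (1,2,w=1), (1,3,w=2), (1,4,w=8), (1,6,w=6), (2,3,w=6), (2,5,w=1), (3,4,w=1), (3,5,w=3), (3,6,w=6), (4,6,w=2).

Apply Kruskal's algorithm (sort edges by weight, add if no cycle):

Sorted edges by weight:
  (1,2) w=1
  (2,5) w=1
  (3,4) w=1
  (1,3) w=2
  (4,6) w=2
  (3,5) w=3
  (1,6) w=6
  (2,3) w=6
  (3,6) w=6
  (1,4) w=8

Add edge (1,2) w=1 -- no cycle. Running total: 1
Add edge (2,5) w=1 -- no cycle. Running total: 2
Add edge (3,4) w=1 -- no cycle. Running total: 3
Add edge (1,3) w=2 -- no cycle. Running total: 5
Add edge (4,6) w=2 -- no cycle. Running total: 7

MST edges: (1,2,w=1), (2,5,w=1), (3,4,w=1), (1,3,w=2), (4,6,w=2)
Total MST weight: 1 + 1 + 1 + 2 + 2 = 7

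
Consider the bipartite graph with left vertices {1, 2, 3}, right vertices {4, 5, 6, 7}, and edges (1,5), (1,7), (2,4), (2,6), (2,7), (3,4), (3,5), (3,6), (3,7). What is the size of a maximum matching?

Step 1: List the neighbors of each left vertex:
  1: 5, 7
  2: 4, 6, 7
  3: 4, 5, 6, 7

Step 2: Greedily match left vertices, then look for augmenting paths:
  Match 1 -- 5
  Match 2 -- 4
  Match 3 -- 6
  No augmenting path remains.

Step 3: Verify this is maximum:
  Matching size 3 = min(|L|, |R|) = min(3, 4), which is an upper bound, so this matching is maximum.

Maximum matching: {(1,5), (2,4), (3,6)}
Size: 3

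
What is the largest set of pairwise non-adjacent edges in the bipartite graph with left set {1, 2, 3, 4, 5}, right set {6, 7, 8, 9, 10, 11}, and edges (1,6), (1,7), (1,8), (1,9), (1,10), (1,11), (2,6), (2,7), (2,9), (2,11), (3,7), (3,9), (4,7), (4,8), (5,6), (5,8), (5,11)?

Step 1: List the neighbors of each left vertex:
  1: 6, 7, 8, 9, 10, 11
  2: 6, 7, 9, 11
  3: 7, 9
  4: 7, 8
  5: 6, 8, 11

Step 2: Greedily match left vertices, then look for augmenting paths:
  Match 1 -- 6
  Match 2 -- 7
  Match 3 -- 9
  Match 4 -- 8
  Match 5 -- 11
  No augmenting path remains.

Step 3: Verify this is maximum:
  Matching size 5 = min(|L|, |R|) = min(5, 6), which is an upper bound, so this matching is maximum.

Maximum matching: {(1,6), (2,7), (3,9), (4,8), (5,11)}
Size: 5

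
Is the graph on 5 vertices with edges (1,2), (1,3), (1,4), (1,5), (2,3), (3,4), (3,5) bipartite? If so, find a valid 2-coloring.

Step 1: Attempt 2-coloring using BFS:
  Start at vertex 1, assign color 0
  Color vertex 2 with color 1 (neighbor of 1)
  Color vertex 3 with color 1 (neighbor of 1)
  Color vertex 4 with color 1 (neighbor of 1)
  Color vertex 5 with color 1 (neighbor of 1)

Step 2: Conflict found! Vertices 2 and 3 are adjacent but have the same color.
This means the graph contains an odd cycle.

The graph is NOT bipartite.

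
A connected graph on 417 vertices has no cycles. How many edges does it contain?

A tree on n vertices always has exactly n - 1 edges.
For n = 417: edges = 417 - 1 = 416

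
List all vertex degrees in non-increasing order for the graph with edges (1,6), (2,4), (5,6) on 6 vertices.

Step 1: Count edges incident to each vertex:
  deg(1) = 1 (neighbors: 6)
  deg(2) = 1 (neighbors: 4)
  deg(3) = 0 (neighbors: none)
  deg(4) = 1 (neighbors: 2)
  deg(5) = 1 (neighbors: 6)
  deg(6) = 2 (neighbors: 1, 5)

Step 2: Sort degrees in non-increasing order:
  Degrees: [1, 1, 0, 1, 1, 2] -> sorted: [2, 1, 1, 1, 1, 0]

Degree sequence: [2, 1, 1, 1, 1, 0]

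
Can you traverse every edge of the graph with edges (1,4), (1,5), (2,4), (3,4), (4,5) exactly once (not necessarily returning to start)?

Step 1: Find the degree of each vertex:
  deg(1) = 2
  deg(2) = 1
  deg(3) = 1
  deg(4) = 4
  deg(5) = 2

Step 2: Count vertices with odd degree:
  Odd-degree vertices: 2, 3 (2 total)

Step 3: Apply Euler's theorem:
  - Eulerian circuit exists iff graph is connected and all vertices have even degree
  - Eulerian path exists iff graph is connected and has 0 or 2 odd-degree vertices

Graph is connected with exactly 2 odd-degree vertices (2, 3).
Eulerian path exists (starting and ending at the odd-degree vertices), but no Eulerian circuit.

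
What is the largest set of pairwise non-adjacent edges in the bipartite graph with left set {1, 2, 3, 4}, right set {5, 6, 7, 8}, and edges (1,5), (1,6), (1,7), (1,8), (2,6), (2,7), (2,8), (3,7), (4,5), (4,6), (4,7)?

Step 1: List the neighbors of each left vertex:
  1: 5, 6, 7, 8
  2: 6, 7, 8
  3: 7
  4: 5, 6, 7

Step 2: Greedily match left vertices, then look for augmenting paths:
  Match 1 -- 8
  Match 2 -- 6
  Match 3 -- 7
  Match 4 -- 5
  No augmenting path remains.

Step 3: Verify this is maximum:
  Matching size 4 = min(|L|, |R|) = min(4, 4), which is an upper bound, so this matching is maximum.

Maximum matching: {(1,8), (2,6), (3,7), (4,5)}
Size: 4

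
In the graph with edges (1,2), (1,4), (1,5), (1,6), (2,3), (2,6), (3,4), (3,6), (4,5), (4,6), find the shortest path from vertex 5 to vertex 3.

Step 1: Build adjacency list:
  1: 2, 4, 5, 6
  2: 1, 3, 6
  3: 2, 4, 6
  4: 1, 3, 5, 6
  5: 1, 4
  6: 1, 2, 3, 4

Step 2: BFS from vertex 5 to find shortest path to 3:
  vertex 1 reached at distance 1
  vertex 4 reached at distance 1
  vertex 2 reached at distance 2
  vertex 6 reached at distance 2
  vertex 3 reached at distance 2

Step 3: Shortest path: 5 -> 4 -> 3
Path length: 2 edges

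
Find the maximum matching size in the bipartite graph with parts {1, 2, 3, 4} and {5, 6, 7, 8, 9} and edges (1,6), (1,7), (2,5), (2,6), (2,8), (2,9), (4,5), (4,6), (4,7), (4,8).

Step 1: List the neighbors of each left vertex:
  1: 6, 7
  2: 5, 6, 8, 9
  3: (none)
  4: 5, 6, 7, 8

Step 2: Greedily match left vertices, then look for augmenting paths:
  Match 1 -- 6
  Match 2 -- 5
  Match 4 -- 7
  No augmenting path remains.

Step 3: Verify this is maximum:
  Matching has size 3. The vertex set {1, 2, 4} covers every edge and has size 3; any matching has at most one edge per cover vertex, so 3 is maximum (König's theorem).

Maximum matching: {(1,6), (2,5), (4,7)}
Size: 3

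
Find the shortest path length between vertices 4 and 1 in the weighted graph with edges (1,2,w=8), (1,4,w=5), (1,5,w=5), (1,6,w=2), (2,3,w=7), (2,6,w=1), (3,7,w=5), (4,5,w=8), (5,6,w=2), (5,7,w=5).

Step 1: Build adjacency list with weights:
  1: 2(w=8), 4(w=5), 5(w=5), 6(w=2)
  2: 1(w=8), 3(w=7), 6(w=1)
  3: 2(w=7), 7(w=5)
  4: 1(w=5), 5(w=8)
  5: 1(w=5), 4(w=8), 6(w=2), 7(w=5)
  6: 1(w=2), 2(w=1), 5(w=2)
  7: 3(w=5), 5(w=5)

Step 2: Apply Dijkstra's algorithm from vertex 4:
  Visit vertex 4 (distance=0)
    Update dist[1] = 5
    Update dist[5] = 8
  Visit vertex 1 (distance=5)
    Update dist[2] = 13
    Update dist[6] = 7

Step 3: Shortest path: 4 -> 1
Total weight: 5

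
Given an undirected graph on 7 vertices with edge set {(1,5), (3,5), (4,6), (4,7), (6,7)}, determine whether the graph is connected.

Step 1: Build adjacency list from edges:
  1: 5
  2: (none)
  3: 5
  4: 6, 7
  5: 1, 3
  6: 4, 7
  7: 4, 6

Step 2: Run BFS/DFS from vertex 1:
  Visited: {1, 5, 3}
  Reached 3 of 7 vertices

Step 3: Only 3 of 7 vertices reached. Graph is disconnected.
Connected components: {1, 3, 5}, {2}, {4, 6, 7}
Answer: No, the graph is not connected (3 components).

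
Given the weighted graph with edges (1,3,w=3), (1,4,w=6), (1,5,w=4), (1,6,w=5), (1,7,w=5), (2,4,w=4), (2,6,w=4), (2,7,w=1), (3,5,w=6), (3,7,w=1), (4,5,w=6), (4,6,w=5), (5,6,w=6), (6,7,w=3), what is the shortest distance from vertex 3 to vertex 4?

Step 1: Build adjacency list with weights:
  1: 3(w=3), 4(w=6), 5(w=4), 6(w=5), 7(w=5)
  2: 4(w=4), 6(w=4), 7(w=1)
  3: 1(w=3), 5(w=6), 7(w=1)
  4: 1(w=6), 2(w=4), 5(w=6), 6(w=5)
  5: 1(w=4), 3(w=6), 4(w=6), 6(w=6)
  6: 1(w=5), 2(w=4), 4(w=5), 5(w=6), 7(w=3)
  7: 1(w=5), 2(w=1), 3(w=1), 6(w=3)

Step 2: Apply Dijkstra's algorithm from vertex 3:
  Visit vertex 3 (distance=0)
    Update dist[1] = 3
    Update dist[5] = 6
    Update dist[7] = 1
  Visit vertex 7 (distance=1)
    Update dist[2] = 2
    Update dist[6] = 4
  Visit vertex 2 (distance=2)
    Update dist[4] = 6
  Visit vertex 1 (distance=3)
  Visit vertex 6 (distance=4)
  Visit vertex 4 (distance=6)

Step 3: Shortest path: 3 -> 7 -> 2 -> 4
Total weight: 1 + 1 + 4 = 6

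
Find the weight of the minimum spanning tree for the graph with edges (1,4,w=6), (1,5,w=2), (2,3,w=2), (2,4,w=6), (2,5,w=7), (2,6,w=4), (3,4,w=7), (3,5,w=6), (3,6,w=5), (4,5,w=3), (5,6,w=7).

Apply Kruskal's algorithm (sort edges by weight, add if no cycle):

Sorted edges by weight:
  (1,5) w=2
  (2,3) w=2
  (4,5) w=3
  (2,6) w=4
  (3,6) w=5
  (1,4) w=6
  (2,4) w=6
  (3,5) w=6
  (2,5) w=7
  (3,4) w=7
  (5,6) w=7

Add edge (1,5) w=2 -- no cycle. Running total: 2
Add edge (2,3) w=2 -- no cycle. Running total: 4
Add edge (4,5) w=3 -- no cycle. Running total: 7
Add edge (2,6) w=4 -- no cycle. Running total: 11
Skip edge (3,6) w=5 -- would create cycle
Skip edge (1,4) w=6 -- would create cycle
Add edge (2,4) w=6 -- no cycle. Running total: 17

MST edges: (1,5,w=2), (2,3,w=2), (4,5,w=3), (2,6,w=4), (2,4,w=6)
Total MST weight: 2 + 2 + 3 + 4 + 6 = 17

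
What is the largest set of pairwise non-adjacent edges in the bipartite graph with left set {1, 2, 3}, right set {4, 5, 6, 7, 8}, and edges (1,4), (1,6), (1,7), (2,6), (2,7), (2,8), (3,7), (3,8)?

Step 1: List the neighbors of each left vertex:
  1: 4, 6, 7
  2: 6, 7, 8
  3: 7, 8

Step 2: Greedily match left vertices, then look for augmenting paths:
  Match 1 -- 4
  Match 2 -- 6
  Match 3 -- 7
  No augmenting path remains.

Step 3: Verify this is maximum:
  Matching size 3 = min(|L|, |R|) = min(3, 5), which is an upper bound, so this matching is maximum.

Maximum matching: {(1,4), (2,6), (3,7)}
Size: 3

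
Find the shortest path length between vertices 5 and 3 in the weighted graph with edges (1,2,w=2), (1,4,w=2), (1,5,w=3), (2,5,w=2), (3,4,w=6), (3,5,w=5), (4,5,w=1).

Step 1: Build adjacency list with weights:
  1: 2(w=2), 4(w=2), 5(w=3)
  2: 1(w=2), 5(w=2)
  3: 4(w=6), 5(w=5)
  4: 1(w=2), 3(w=6), 5(w=1)
  5: 1(w=3), 2(w=2), 3(w=5), 4(w=1)

Step 2: Apply Dijkstra's algorithm from vertex 5:
  Visit vertex 5 (distance=0)
    Update dist[1] = 3
    Update dist[2] = 2
    Update dist[3] = 5
    Update dist[4] = 1
  Visit vertex 4 (distance=1)
  Visit vertex 2 (distance=2)
  Visit vertex 1 (distance=3)
  Visit vertex 3 (distance=5)

Step 3: Shortest path: 5 -> 3
Total weight: 5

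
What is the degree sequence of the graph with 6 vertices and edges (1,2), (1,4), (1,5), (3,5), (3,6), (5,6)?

Step 1: Count edges incident to each vertex:
  deg(1) = 3 (neighbors: 2, 4, 5)
  deg(2) = 1 (neighbors: 1)
  deg(3) = 2 (neighbors: 5, 6)
  deg(4) = 1 (neighbors: 1)
  deg(5) = 3 (neighbors: 1, 3, 6)
  deg(6) = 2 (neighbors: 3, 5)

Step 2: Sort degrees in non-increasing order:
  Degrees: [3, 1, 2, 1, 3, 2] -> sorted: [3, 3, 2, 2, 1, 1]

Degree sequence: [3, 3, 2, 2, 1, 1]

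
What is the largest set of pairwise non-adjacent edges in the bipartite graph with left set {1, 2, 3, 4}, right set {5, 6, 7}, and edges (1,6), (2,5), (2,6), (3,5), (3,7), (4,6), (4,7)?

Step 1: List the neighbors of each left vertex:
  1: 6
  2: 5, 6
  3: 5, 7
  4: 6, 7

Step 2: Greedily match left vertices, then look for augmenting paths:
  Match 1 -- 6
  Match 2 -- 5
  Match 3 -- 7
  No augmenting path remains.

Step 3: Verify this is maximum:
  Matching size 3 = min(|L|, |R|) = min(4, 3), which is an upper bound, so this matching is maximum.

Maximum matching: {(1,6), (2,5), (3,7)}
Size: 3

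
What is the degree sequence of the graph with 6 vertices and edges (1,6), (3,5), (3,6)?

Step 1: Count edges incident to each vertex:
  deg(1) = 1 (neighbors: 6)
  deg(2) = 0 (neighbors: none)
  deg(3) = 2 (neighbors: 5, 6)
  deg(4) = 0 (neighbors: none)
  deg(5) = 1 (neighbors: 3)
  deg(6) = 2 (neighbors: 1, 3)

Step 2: Sort degrees in non-increasing order:
  Degrees: [1, 0, 2, 0, 1, 2] -> sorted: [2, 2, 1, 1, 0, 0]

Degree sequence: [2, 2, 1, 1, 0, 0]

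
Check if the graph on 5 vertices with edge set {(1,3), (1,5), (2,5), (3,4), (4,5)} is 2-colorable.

Step 1: Attempt 2-coloring using BFS:
  Start at vertex 1, assign color 0
  Color vertex 3 with color 1 (neighbor of 1)
  Color vertex 5 with color 1 (neighbor of 1)
  Color vertex 4 with color 0 (neighbor of 3)
  Color vertex 2 with color 0 (neighbor of 5)

Step 2: 2-coloring succeeded. No conflicts found.
  Set A (color 0): {1, 2, 4}
  Set B (color 1): {3, 5}

The graph is bipartite with partition {1, 2, 4}, {3, 5}.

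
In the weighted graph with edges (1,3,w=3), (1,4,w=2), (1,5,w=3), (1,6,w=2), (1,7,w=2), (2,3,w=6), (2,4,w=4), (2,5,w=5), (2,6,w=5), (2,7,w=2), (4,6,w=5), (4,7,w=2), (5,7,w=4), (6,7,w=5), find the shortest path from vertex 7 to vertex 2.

Step 1: Build adjacency list with weights:
  1: 3(w=3), 4(w=2), 5(w=3), 6(w=2), 7(w=2)
  2: 3(w=6), 4(w=4), 5(w=5), 6(w=5), 7(w=2)
  3: 1(w=3), 2(w=6)
  4: 1(w=2), 2(w=4), 6(w=5), 7(w=2)
  5: 1(w=3), 2(w=5), 7(w=4)
  6: 1(w=2), 2(w=5), 4(w=5), 7(w=5)
  7: 1(w=2), 2(w=2), 4(w=2), 5(w=4), 6(w=5)

Step 2: Apply Dijkstra's algorithm from vertex 7:
  Visit vertex 7 (distance=0)
    Update dist[1] = 2
    Update dist[2] = 2
    Update dist[4] = 2
    Update dist[5] = 4
    Update dist[6] = 5
  Visit vertex 1 (distance=2)
    Update dist[3] = 5
    Update dist[6] = 4
  Visit vertex 2 (distance=2)

Step 3: Shortest path: 7 -> 2
Total weight: 2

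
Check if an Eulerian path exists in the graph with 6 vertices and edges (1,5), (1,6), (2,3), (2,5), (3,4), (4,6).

Step 1: Find the degree of each vertex:
  deg(1) = 2
  deg(2) = 2
  deg(3) = 2
  deg(4) = 2
  deg(5) = 2
  deg(6) = 2

Step 2: Count vertices with odd degree:
  All vertices have even degree (0 odd-degree vertices)

Step 3: Apply Euler's theorem:
  - Eulerian circuit exists iff graph is connected and all vertices have even degree
  - Eulerian path exists iff graph is connected and has 0 or 2 odd-degree vertices

Graph is connected with 0 odd-degree vertices.
Both Eulerian circuit and Eulerian path exist.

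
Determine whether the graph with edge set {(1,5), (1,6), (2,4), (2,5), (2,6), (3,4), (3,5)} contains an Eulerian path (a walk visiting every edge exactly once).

Step 1: Find the degree of each vertex:
  deg(1) = 2
  deg(2) = 3
  deg(3) = 2
  deg(4) = 2
  deg(5) = 3
  deg(6) = 2

Step 2: Count vertices with odd degree:
  Odd-degree vertices: 2, 5 (2 total)

Step 3: Apply Euler's theorem:
  - Eulerian circuit exists iff graph is connected and all vertices have even degree
  - Eulerian path exists iff graph is connected and has 0 or 2 odd-degree vertices

Graph is connected with exactly 2 odd-degree vertices (2, 5).
Eulerian path exists (starting and ending at the odd-degree vertices), but no Eulerian circuit.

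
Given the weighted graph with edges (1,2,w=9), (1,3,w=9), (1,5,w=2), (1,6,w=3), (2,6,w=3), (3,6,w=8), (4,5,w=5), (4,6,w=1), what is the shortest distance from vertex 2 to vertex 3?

Step 1: Build adjacency list with weights:
  1: 2(w=9), 3(w=9), 5(w=2), 6(w=3)
  2: 1(w=9), 6(w=3)
  3: 1(w=9), 6(w=8)
  4: 5(w=5), 6(w=1)
  5: 1(w=2), 4(w=5)
  6: 1(w=3), 2(w=3), 3(w=8), 4(w=1)

Step 2: Apply Dijkstra's algorithm from vertex 2:
  Visit vertex 2 (distance=0)
    Update dist[1] = 9
    Update dist[6] = 3
  Visit vertex 6 (distance=3)
    Update dist[1] = 6
    Update dist[3] = 11
    Update dist[4] = 4
  Visit vertex 4 (distance=4)
    Update dist[5] = 9
  Visit vertex 1 (distance=6)
    Update dist[5] = 8
  Visit vertex 5 (distance=8)
  Visit vertex 3 (distance=11)

Step 3: Shortest path: 2 -> 6 -> 3
Total weight: 3 + 8 = 11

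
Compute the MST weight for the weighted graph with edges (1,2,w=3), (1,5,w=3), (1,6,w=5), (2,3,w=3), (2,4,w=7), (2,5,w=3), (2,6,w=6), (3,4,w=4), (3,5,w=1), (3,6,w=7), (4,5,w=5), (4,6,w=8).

Apply Kruskal's algorithm (sort edges by weight, add if no cycle):

Sorted edges by weight:
  (3,5) w=1
  (1,2) w=3
  (1,5) w=3
  (2,3) w=3
  (2,5) w=3
  (3,4) w=4
  (1,6) w=5
  (4,5) w=5
  (2,6) w=6
  (2,4) w=7
  (3,6) w=7
  (4,6) w=8

Add edge (3,5) w=1 -- no cycle. Running total: 1
Add edge (1,2) w=3 -- no cycle. Running total: 4
Add edge (1,5) w=3 -- no cycle. Running total: 7
Skip edge (2,3) w=3 -- would create cycle
Skip edge (2,5) w=3 -- would create cycle
Add edge (3,4) w=4 -- no cycle. Running total: 11
Add edge (1,6) w=5 -- no cycle. Running total: 16

MST edges: (3,5,w=1), (1,2,w=3), (1,5,w=3), (3,4,w=4), (1,6,w=5)
Total MST weight: 1 + 3 + 3 + 4 + 5 = 16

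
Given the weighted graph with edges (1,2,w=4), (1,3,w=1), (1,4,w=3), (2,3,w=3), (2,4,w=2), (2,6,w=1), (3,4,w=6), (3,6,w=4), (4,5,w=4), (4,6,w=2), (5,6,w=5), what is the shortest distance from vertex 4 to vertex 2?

Step 1: Build adjacency list with weights:
  1: 2(w=4), 3(w=1), 4(w=3)
  2: 1(w=4), 3(w=3), 4(w=2), 6(w=1)
  3: 1(w=1), 2(w=3), 4(w=6), 6(w=4)
  4: 1(w=3), 2(w=2), 3(w=6), 5(w=4), 6(w=2)
  5: 4(w=4), 6(w=5)
  6: 2(w=1), 3(w=4), 4(w=2), 5(w=5)

Step 2: Apply Dijkstra's algorithm from vertex 4:
  Visit vertex 4 (distance=0)
    Update dist[1] = 3
    Update dist[2] = 2
    Update dist[3] = 6
    Update dist[5] = 4
    Update dist[6] = 2
  Visit vertex 2 (distance=2)
    Update dist[3] = 5

Step 3: Shortest path: 4 -> 2
Total weight: 2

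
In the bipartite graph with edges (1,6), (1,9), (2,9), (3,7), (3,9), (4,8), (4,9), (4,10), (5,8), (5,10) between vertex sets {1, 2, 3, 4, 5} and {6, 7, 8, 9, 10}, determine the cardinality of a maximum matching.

Step 1: List the neighbors of each left vertex:
  1: 6, 9
  2: 9
  3: 7, 9
  4: 8, 9, 10
  5: 8, 10

Step 2: Greedily match left vertices, then look for augmenting paths:
  Match 1 -- 6
  Match 2 -- 9
  Match 3 -- 7
  Match 4 -- 8
  Match 5 -- 10
  No augmenting path remains.

Step 3: Verify this is maximum:
  Matching size 5 = min(|L|, |R|) = min(5, 5), which is an upper bound, so this matching is maximum.

Maximum matching: {(1,6), (2,9), (3,7), (4,8), (5,10)}
Size: 5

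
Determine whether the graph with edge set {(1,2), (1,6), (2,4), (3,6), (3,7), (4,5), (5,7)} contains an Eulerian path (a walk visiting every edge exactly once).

Step 1: Find the degree of each vertex:
  deg(1) = 2
  deg(2) = 2
  deg(3) = 2
  deg(4) = 2
  deg(5) = 2
  deg(6) = 2
  deg(7) = 2

Step 2: Count vertices with odd degree:
  All vertices have even degree (0 odd-degree vertices)

Step 3: Apply Euler's theorem:
  - Eulerian circuit exists iff graph is connected and all vertices have even degree
  - Eulerian path exists iff graph is connected and has 0 or 2 odd-degree vertices

Graph is connected with 0 odd-degree vertices.
Both Eulerian circuit and Eulerian path exist.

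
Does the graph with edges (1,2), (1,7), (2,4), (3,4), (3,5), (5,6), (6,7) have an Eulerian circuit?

Step 1: Find the degree of each vertex:
  deg(1) = 2
  deg(2) = 2
  deg(3) = 2
  deg(4) = 2
  deg(5) = 2
  deg(6) = 2
  deg(7) = 2

Step 2: Count vertices with odd degree:
  All vertices have even degree (0 odd-degree vertices)

Step 3: Apply Euler's theorem:
  - Eulerian circuit exists iff graph is connected and all vertices have even degree
  - Eulerian path exists iff graph is connected and has 0 or 2 odd-degree vertices

Graph is connected with 0 odd-degree vertices.
Both Eulerian circuit and Eulerian path exist.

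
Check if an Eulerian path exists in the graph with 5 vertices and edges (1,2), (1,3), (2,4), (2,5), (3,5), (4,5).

Step 1: Find the degree of each vertex:
  deg(1) = 2
  deg(2) = 3
  deg(3) = 2
  deg(4) = 2
  deg(5) = 3

Step 2: Count vertices with odd degree:
  Odd-degree vertices: 2, 5 (2 total)

Step 3: Apply Euler's theorem:
  - Eulerian circuit exists iff graph is connected and all vertices have even degree
  - Eulerian path exists iff graph is connected and has 0 or 2 odd-degree vertices

Graph is connected with exactly 2 odd-degree vertices (2, 5).
Eulerian path exists (starting and ending at the odd-degree vertices), but no Eulerian circuit.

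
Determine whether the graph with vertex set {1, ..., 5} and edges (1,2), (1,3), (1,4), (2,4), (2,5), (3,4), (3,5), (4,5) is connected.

Step 1: Build adjacency list from edges:
  1: 2, 3, 4
  2: 1, 4, 5
  3: 1, 4, 5
  4: 1, 2, 3, 5
  5: 2, 3, 4

Step 2: Run BFS/DFS from vertex 1:
  Visited: {1, 2, 3, 4, 5}
  Reached 5 of 5 vertices

Step 3: All 5 vertices reached from vertex 1, so the graph is connected.
Answer: Yes, the graph is connected.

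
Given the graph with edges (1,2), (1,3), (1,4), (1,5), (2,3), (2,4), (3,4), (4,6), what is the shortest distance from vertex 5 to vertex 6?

Step 1: Build adjacency list:
  1: 2, 3, 4, 5
  2: 1, 3, 4
  3: 1, 2, 4
  4: 1, 2, 3, 6
  5: 1
  6: 4

Step 2: BFS from vertex 5 to find shortest path to 6:
  vertex 1 reached at distance 1
  vertex 2 reached at distance 2
  vertex 3 reached at distance 2
  vertex 4 reached at distance 2
  vertex 6 reached at distance 3

Step 3: Shortest path: 5 -> 1 -> 4 -> 6
Path length: 3 edges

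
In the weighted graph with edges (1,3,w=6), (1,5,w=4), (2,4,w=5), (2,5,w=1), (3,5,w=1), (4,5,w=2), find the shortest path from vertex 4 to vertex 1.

Step 1: Build adjacency list with weights:
  1: 3(w=6), 5(w=4)
  2: 4(w=5), 5(w=1)
  3: 1(w=6), 5(w=1)
  4: 2(w=5), 5(w=2)
  5: 1(w=4), 2(w=1), 3(w=1), 4(w=2)

Step 2: Apply Dijkstra's algorithm from vertex 4:
  Visit vertex 4 (distance=0)
    Update dist[2] = 5
    Update dist[5] = 2
  Visit vertex 5 (distance=2)
    Update dist[1] = 6
    Update dist[2] = 3
    Update dist[3] = 3
  Visit vertex 2 (distance=3)
  Visit vertex 3 (distance=3)
  Visit vertex 1 (distance=6)

Step 3: Shortest path: 4 -> 5 -> 1
Total weight: 2 + 4 = 6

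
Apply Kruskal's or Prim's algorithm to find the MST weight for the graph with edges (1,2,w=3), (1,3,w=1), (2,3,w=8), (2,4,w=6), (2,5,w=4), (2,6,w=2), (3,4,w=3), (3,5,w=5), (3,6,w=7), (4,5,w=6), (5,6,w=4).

Apply Kruskal's algorithm (sort edges by weight, add if no cycle):

Sorted edges by weight:
  (1,3) w=1
  (2,6) w=2
  (1,2) w=3
  (3,4) w=3
  (2,5) w=4
  (5,6) w=4
  (3,5) w=5
  (2,4) w=6
  (4,5) w=6
  (3,6) w=7
  (2,3) w=8

Add edge (1,3) w=1 -- no cycle. Running total: 1
Add edge (2,6) w=2 -- no cycle. Running total: 3
Add edge (1,2) w=3 -- no cycle. Running total: 6
Add edge (3,4) w=3 -- no cycle. Running total: 9
Add edge (2,5) w=4 -- no cycle. Running total: 13

MST edges: (1,3,w=1), (2,6,w=2), (1,2,w=3), (3,4,w=3), (2,5,w=4)
Total MST weight: 1 + 2 + 3 + 3 + 4 = 13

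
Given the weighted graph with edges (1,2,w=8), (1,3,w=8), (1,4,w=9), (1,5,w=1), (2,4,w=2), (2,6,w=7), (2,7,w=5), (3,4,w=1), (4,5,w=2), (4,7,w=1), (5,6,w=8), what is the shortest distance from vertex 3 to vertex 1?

Step 1: Build adjacency list with weights:
  1: 2(w=8), 3(w=8), 4(w=9), 5(w=1)
  2: 1(w=8), 4(w=2), 6(w=7), 7(w=5)
  3: 1(w=8), 4(w=1)
  4: 1(w=9), 2(w=2), 3(w=1), 5(w=2), 7(w=1)
  5: 1(w=1), 4(w=2), 6(w=8)
  6: 2(w=7), 5(w=8)
  7: 2(w=5), 4(w=1)

Step 2: Apply Dijkstra's algorithm from vertex 3:
  Visit vertex 3 (distance=0)
    Update dist[1] = 8
    Update dist[4] = 1
  Visit vertex 4 (distance=1)
    Update dist[2] = 3
    Update dist[5] = 3
    Update dist[7] = 2
  Visit vertex 7 (distance=2)
  Visit vertex 2 (distance=3)
    Update dist[6] = 10
  Visit vertex 5 (distance=3)
    Update dist[1] = 4
  Visit vertex 1 (distance=4)

Step 3: Shortest path: 3 -> 4 -> 5 -> 1
Total weight: 1 + 2 + 1 = 4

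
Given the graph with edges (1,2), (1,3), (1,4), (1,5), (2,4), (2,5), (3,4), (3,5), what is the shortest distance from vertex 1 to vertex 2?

Step 1: Build adjacency list:
  1: 2, 3, 4, 5
  2: 1, 4, 5
  3: 1, 4, 5
  4: 1, 2, 3
  5: 1, 2, 3

Step 2: BFS from vertex 1 to find shortest path to 2:
  vertex 2 reached at distance 1

Step 3: Shortest path: 1 -> 2
Path length: 1 edge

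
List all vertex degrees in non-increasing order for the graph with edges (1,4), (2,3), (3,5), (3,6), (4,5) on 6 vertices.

Step 1: Count edges incident to each vertex:
  deg(1) = 1 (neighbors: 4)
  deg(2) = 1 (neighbors: 3)
  deg(3) = 3 (neighbors: 2, 5, 6)
  deg(4) = 2 (neighbors: 1, 5)
  deg(5) = 2 (neighbors: 3, 4)
  deg(6) = 1 (neighbors: 3)

Step 2: Sort degrees in non-increasing order:
  Degrees: [1, 1, 3, 2, 2, 1] -> sorted: [3, 2, 2, 1, 1, 1]

Degree sequence: [3, 2, 2, 1, 1, 1]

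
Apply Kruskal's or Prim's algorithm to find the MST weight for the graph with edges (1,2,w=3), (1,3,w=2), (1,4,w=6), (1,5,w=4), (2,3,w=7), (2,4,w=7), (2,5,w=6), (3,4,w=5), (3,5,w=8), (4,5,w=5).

Apply Kruskal's algorithm (sort edges by weight, add if no cycle):

Sorted edges by weight:
  (1,3) w=2
  (1,2) w=3
  (1,5) w=4
  (3,4) w=5
  (4,5) w=5
  (1,4) w=6
  (2,5) w=6
  (2,4) w=7
  (2,3) w=7
  (3,5) w=8

Add edge (1,3) w=2 -- no cycle. Running total: 2
Add edge (1,2) w=3 -- no cycle. Running total: 5
Add edge (1,5) w=4 -- no cycle. Running total: 9
Add edge (3,4) w=5 -- no cycle. Running total: 14

MST edges: (1,3,w=2), (1,2,w=3), (1,5,w=4), (3,4,w=5)
Total MST weight: 2 + 3 + 4 + 5 = 14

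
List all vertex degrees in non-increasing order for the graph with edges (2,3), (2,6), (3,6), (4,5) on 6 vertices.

Step 1: Count edges incident to each vertex:
  deg(1) = 0 (neighbors: none)
  deg(2) = 2 (neighbors: 3, 6)
  deg(3) = 2 (neighbors: 2, 6)
  deg(4) = 1 (neighbors: 5)
  deg(5) = 1 (neighbors: 4)
  deg(6) = 2 (neighbors: 2, 3)

Step 2: Sort degrees in non-increasing order:
  Degrees: [0, 2, 2, 1, 1, 2] -> sorted: [2, 2, 2, 1, 1, 0]

Degree sequence: [2, 2, 2, 1, 1, 0]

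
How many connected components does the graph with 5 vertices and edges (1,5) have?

Step 1: Build adjacency list from edges:
  1: 5
  2: (none)
  3: (none)
  4: (none)
  5: 1

Step 2: Run BFS/DFS from vertex 1:
  Visited: {1, 5}
  Reached 2 of 5 vertices

Step 3: Only 2 of 5 vertices reached. Graph is disconnected.
Connected components: {1, 5}, {2}, {3}, {4}
Number of connected components: 4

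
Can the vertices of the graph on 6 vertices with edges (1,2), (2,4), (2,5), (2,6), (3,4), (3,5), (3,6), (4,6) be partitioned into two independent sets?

Step 1: Attempt 2-coloring using BFS:
  Start at vertex 1, assign color 0
  Color vertex 2 with color 1 (neighbor of 1)
  Color vertex 4 with color 0 (neighbor of 2)
  Color vertex 5 with color 0 (neighbor of 2)
  Color vertex 6 with color 0 (neighbor of 2)
  Color vertex 3 with color 1 (neighbor of 4)

Step 2: Conflict found! Vertices 4 and 6 are adjacent but have the same color.
This means the graph contains an odd cycle.

The graph is NOT bipartite.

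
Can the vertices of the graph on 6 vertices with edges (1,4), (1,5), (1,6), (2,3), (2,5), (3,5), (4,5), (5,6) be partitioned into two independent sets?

Step 1: Attempt 2-coloring using BFS:
  Start at vertex 1, assign color 0
  Color vertex 4 with color 1 (neighbor of 1)
  Color vertex 5 with color 1 (neighbor of 1)
  Color vertex 6 with color 1 (neighbor of 1)

Step 2: Conflict found! Vertices 4 and 5 are adjacent but have the same color.
This means the graph contains an odd cycle.

The graph is NOT bipartite.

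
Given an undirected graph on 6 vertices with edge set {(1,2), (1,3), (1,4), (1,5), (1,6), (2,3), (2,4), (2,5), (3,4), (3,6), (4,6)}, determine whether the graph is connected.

Step 1: Build adjacency list from edges:
  1: 2, 3, 4, 5, 6
  2: 1, 3, 4, 5
  3: 1, 2, 4, 6
  4: 1, 2, 3, 6
  5: 1, 2
  6: 1, 3, 4

Step 2: Run BFS/DFS from vertex 1:
  Visited: {1, 2, 3, 4, 5, 6}
  Reached 6 of 6 vertices

Step 3: All 6 vertices reached from vertex 1, so the graph is connected.
Answer: Yes, the graph is connected.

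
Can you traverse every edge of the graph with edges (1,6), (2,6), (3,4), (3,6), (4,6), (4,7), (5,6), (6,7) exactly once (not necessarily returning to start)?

Step 1: Find the degree of each vertex:
  deg(1) = 1
  deg(2) = 1
  deg(3) = 2
  deg(4) = 3
  deg(5) = 1
  deg(6) = 6
  deg(7) = 2

Step 2: Count vertices with odd degree:
  Odd-degree vertices: 1, 2, 4, 5 (4 total)

Step 3: Apply Euler's theorem:
  - Eulerian circuit exists iff graph is connected and all vertices have even degree
  - Eulerian path exists iff graph is connected and has 0 or 2 odd-degree vertices

Graph has 4 odd-degree vertices (need 0 or 2).
Neither Eulerian path nor Eulerian circuit exists.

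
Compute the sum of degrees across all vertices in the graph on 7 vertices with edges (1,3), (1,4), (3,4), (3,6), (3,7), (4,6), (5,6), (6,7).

Step 1: Count edges incident to each vertex:
  deg(1) = 2 (neighbors: 3, 4)
  deg(2) = 0 (neighbors: none)
  deg(3) = 4 (neighbors: 1, 4, 6, 7)
  deg(4) = 3 (neighbors: 1, 3, 6)
  deg(5) = 1 (neighbors: 6)
  deg(6) = 4 (neighbors: 3, 4, 5, 7)
  deg(7) = 2 (neighbors: 3, 6)

Step 2: Sum all degrees:
  2 + 0 + 4 + 3 + 1 + 4 + 2 = 16

Verification: sum of degrees = 2 * |E| = 2 * 8 = 16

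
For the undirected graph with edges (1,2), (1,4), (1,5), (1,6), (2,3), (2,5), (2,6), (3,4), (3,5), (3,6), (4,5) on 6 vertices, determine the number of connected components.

Step 1: Build adjacency list from edges:
  1: 2, 4, 5, 6
  2: 1, 3, 5, 6
  3: 2, 4, 5, 6
  4: 1, 3, 5
  5: 1, 2, 3, 4
  6: 1, 2, 3

Step 2: Run BFS/DFS from vertex 1:
  Visited: {1, 2, 4, 5, 6, 3}
  Reached 6 of 6 vertices

Step 3: All 6 vertices reached from vertex 1, so the graph is connected.
Number of connected components: 1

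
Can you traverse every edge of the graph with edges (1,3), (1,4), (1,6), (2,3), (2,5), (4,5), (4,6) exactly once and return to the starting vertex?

Step 1: Find the degree of each vertex:
  deg(1) = 3
  deg(2) = 2
  deg(3) = 2
  deg(4) = 3
  deg(5) = 2
  deg(6) = 2

Step 2: Count vertices with odd degree:
  Odd-degree vertices: 1, 4 (2 total)

Step 3: Apply Euler's theorem:
  - Eulerian circuit exists iff graph is connected and all vertices have even degree
  - Eulerian path exists iff graph is connected and has 0 or 2 odd-degree vertices

Graph is connected with exactly 2 odd-degree vertices (1, 4).
Eulerian path exists (starting and ending at the odd-degree vertices), but no Eulerian circuit.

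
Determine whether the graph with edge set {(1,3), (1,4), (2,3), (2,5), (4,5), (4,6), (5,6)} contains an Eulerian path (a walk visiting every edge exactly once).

Step 1: Find the degree of each vertex:
  deg(1) = 2
  deg(2) = 2
  deg(3) = 2
  deg(4) = 3
  deg(5) = 3
  deg(6) = 2

Step 2: Count vertices with odd degree:
  Odd-degree vertices: 4, 5 (2 total)

Step 3: Apply Euler's theorem:
  - Eulerian circuit exists iff graph is connected and all vertices have even degree
  - Eulerian path exists iff graph is connected and has 0 or 2 odd-degree vertices

Graph is connected with exactly 2 odd-degree vertices (4, 5).
Eulerian path exists (starting and ending at the odd-degree vertices), but no Eulerian circuit.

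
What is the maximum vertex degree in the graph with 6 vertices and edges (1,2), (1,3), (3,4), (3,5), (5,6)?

Step 1: Count edges incident to each vertex:
  deg(1) = 2 (neighbors: 2, 3)
  deg(2) = 1 (neighbors: 1)
  deg(3) = 3 (neighbors: 1, 4, 5)
  deg(4) = 1 (neighbors: 3)
  deg(5) = 2 (neighbors: 3, 6)
  deg(6) = 1 (neighbors: 5)

Step 2: Find maximum:
  max(2, 1, 3, 1, 2, 1) = 3 (vertex 3)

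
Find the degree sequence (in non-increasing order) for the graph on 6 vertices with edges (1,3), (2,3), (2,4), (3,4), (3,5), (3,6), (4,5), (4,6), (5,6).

Step 1: Count edges incident to each vertex:
  deg(1) = 1 (neighbors: 3)
  deg(2) = 2 (neighbors: 3, 4)
  deg(3) = 5 (neighbors: 1, 2, 4, 5, 6)
  deg(4) = 4 (neighbors: 2, 3, 5, 6)
  deg(5) = 3 (neighbors: 3, 4, 6)
  deg(6) = 3 (neighbors: 3, 4, 5)

Step 2: Sort degrees in non-increasing order:
  Degrees: [1, 2, 5, 4, 3, 3] -> sorted: [5, 4, 3, 3, 2, 1]

Degree sequence: [5, 4, 3, 3, 2, 1]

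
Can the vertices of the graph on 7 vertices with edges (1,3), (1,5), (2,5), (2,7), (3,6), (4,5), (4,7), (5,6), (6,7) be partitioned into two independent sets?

Step 1: Attempt 2-coloring using BFS:
  Start at vertex 1, assign color 0
  Color vertex 3 with color 1 (neighbor of 1)
  Color vertex 5 with color 1 (neighbor of 1)
  Color vertex 6 with color 0 (neighbor of 3)
  Color vertex 2 with color 0 (neighbor of 5)
  Color vertex 4 with color 0 (neighbor of 5)
  Color vertex 7 with color 1 (neighbor of 6)

Step 2: 2-coloring succeeded. No conflicts found.
  Set A (color 0): {1, 2, 4, 6}
  Set B (color 1): {3, 5, 7}

The graph is bipartite with partition {1, 2, 4, 6}, {3, 5, 7}.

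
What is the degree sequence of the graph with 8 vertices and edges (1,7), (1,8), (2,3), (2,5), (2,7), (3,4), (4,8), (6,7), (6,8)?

Step 1: Count edges incident to each vertex:
  deg(1) = 2 (neighbors: 7, 8)
  deg(2) = 3 (neighbors: 3, 5, 7)
  deg(3) = 2 (neighbors: 2, 4)
  deg(4) = 2 (neighbors: 3, 8)
  deg(5) = 1 (neighbors: 2)
  deg(6) = 2 (neighbors: 7, 8)
  deg(7) = 3 (neighbors: 1, 2, 6)
  deg(8) = 3 (neighbors: 1, 4, 6)

Step 2: Sort degrees in non-increasing order:
  Degrees: [2, 3, 2, 2, 1, 2, 3, 3] -> sorted: [3, 3, 3, 2, 2, 2, 2, 1]

Degree sequence: [3, 3, 3, 2, 2, 2, 2, 1]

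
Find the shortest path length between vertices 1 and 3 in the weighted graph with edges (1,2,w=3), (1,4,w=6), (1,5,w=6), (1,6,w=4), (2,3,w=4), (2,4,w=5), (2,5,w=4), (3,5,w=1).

Step 1: Build adjacency list with weights:
  1: 2(w=3), 4(w=6), 5(w=6), 6(w=4)
  2: 1(w=3), 3(w=4), 4(w=5), 5(w=4)
  3: 2(w=4), 5(w=1)
  4: 1(w=6), 2(w=5)
  5: 1(w=6), 2(w=4), 3(w=1)
  6: 1(w=4)

Step 2: Apply Dijkstra's algorithm from vertex 1:
  Visit vertex 1 (distance=0)
    Update dist[2] = 3
    Update dist[4] = 6
    Update dist[5] = 6
    Update dist[6] = 4
  Visit vertex 2 (distance=3)
    Update dist[3] = 7
  Visit vertex 6 (distance=4)
  Visit vertex 4 (distance=6)
  Visit vertex 5 (distance=6)
  Visit vertex 3 (distance=7)

Step 3: Shortest path: 1 -> 2 -> 3
Total weight: 3 + 4 = 7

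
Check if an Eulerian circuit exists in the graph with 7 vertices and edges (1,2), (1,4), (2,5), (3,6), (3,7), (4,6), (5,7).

Step 1: Find the degree of each vertex:
  deg(1) = 2
  deg(2) = 2
  deg(3) = 2
  deg(4) = 2
  deg(5) = 2
  deg(6) = 2
  deg(7) = 2

Step 2: Count vertices with odd degree:
  All vertices have even degree (0 odd-degree vertices)

Step 3: Apply Euler's theorem:
  - Eulerian circuit exists iff graph is connected and all vertices have even degree
  - Eulerian path exists iff graph is connected and has 0 or 2 odd-degree vertices

Graph is connected with 0 odd-degree vertices.
Both Eulerian circuit and Eulerian path exist.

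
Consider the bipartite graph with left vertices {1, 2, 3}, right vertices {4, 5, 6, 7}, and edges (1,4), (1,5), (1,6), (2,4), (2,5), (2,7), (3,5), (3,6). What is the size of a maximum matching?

Step 1: List the neighbors of each left vertex:
  1: 4, 5, 6
  2: 4, 5, 7
  3: 5, 6

Step 2: Greedily match left vertices, then look for augmenting paths:
  Match 1 -- 4
  Match 2 -- 5
  Match 3 -- 6
  No augmenting path remains.

Step 3: Verify this is maximum:
  Matching size 3 = min(|L|, |R|) = min(3, 4), which is an upper bound, so this matching is maximum.

Maximum matching: {(1,4), (2,5), (3,6)}
Size: 3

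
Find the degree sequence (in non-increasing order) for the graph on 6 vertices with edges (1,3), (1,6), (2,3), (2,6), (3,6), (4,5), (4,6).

Step 1: Count edges incident to each vertex:
  deg(1) = 2 (neighbors: 3, 6)
  deg(2) = 2 (neighbors: 3, 6)
  deg(3) = 3 (neighbors: 1, 2, 6)
  deg(4) = 2 (neighbors: 5, 6)
  deg(5) = 1 (neighbors: 4)
  deg(6) = 4 (neighbors: 1, 2, 3, 4)

Step 2: Sort degrees in non-increasing order:
  Degrees: [2, 2, 3, 2, 1, 4] -> sorted: [4, 3, 2, 2, 2, 1]

Degree sequence: [4, 3, 2, 2, 2, 1]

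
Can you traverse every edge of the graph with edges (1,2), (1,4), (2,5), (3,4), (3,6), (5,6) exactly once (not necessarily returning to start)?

Step 1: Find the degree of each vertex:
  deg(1) = 2
  deg(2) = 2
  deg(3) = 2
  deg(4) = 2
  deg(5) = 2
  deg(6) = 2

Step 2: Count vertices with odd degree:
  All vertices have even degree (0 odd-degree vertices)

Step 3: Apply Euler's theorem:
  - Eulerian circuit exists iff graph is connected and all vertices have even degree
  - Eulerian path exists iff graph is connected and has 0 or 2 odd-degree vertices

Graph is connected with 0 odd-degree vertices.
Both Eulerian circuit and Eulerian path exist.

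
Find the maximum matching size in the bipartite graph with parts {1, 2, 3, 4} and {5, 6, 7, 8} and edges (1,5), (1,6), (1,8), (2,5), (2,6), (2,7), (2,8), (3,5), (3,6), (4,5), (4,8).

Step 1: List the neighbors of each left vertex:
  1: 5, 6, 8
  2: 5, 6, 7, 8
  3: 5, 6
  4: 5, 8

Step 2: Greedily match left vertices, then look for augmenting paths:
  Match 1 -- 5
  Match 2 -- 7
  Match 3 -- 6
  Match 4 -- 8
  No augmenting path remains.

Step 3: Verify this is maximum:
  Matching size 4 = min(|L|, |R|) = min(4, 4), which is an upper bound, so this matching is maximum.

Maximum matching: {(1,5), (2,7), (3,6), (4,8)}
Size: 4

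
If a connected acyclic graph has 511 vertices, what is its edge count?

A tree on n vertices always has exactly n - 1 edges.
For n = 511: edges = 511 - 1 = 510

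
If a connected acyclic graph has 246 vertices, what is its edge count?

A tree on n vertices always has exactly n - 1 edges.
For n = 246: edges = 246 - 1 = 245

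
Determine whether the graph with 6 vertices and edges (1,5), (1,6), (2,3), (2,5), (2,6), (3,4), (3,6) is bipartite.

Step 1: Attempt 2-coloring using BFS:
  Start at vertex 1, assign color 0
  Color vertex 5 with color 1 (neighbor of 1)
  Color vertex 6 with color 1 (neighbor of 1)
  Color vertex 2 with color 0 (neighbor of 5)
  Color vertex 3 with color 0 (neighbor of 6)

Step 2: Conflict found! Vertices 2 and 3 are adjacent but have the same color.
This means the graph contains an odd cycle.

The graph is NOT bipartite.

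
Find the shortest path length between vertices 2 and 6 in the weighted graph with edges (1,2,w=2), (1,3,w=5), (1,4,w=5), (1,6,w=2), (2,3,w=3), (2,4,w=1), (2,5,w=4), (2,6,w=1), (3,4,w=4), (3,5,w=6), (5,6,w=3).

Step 1: Build adjacency list with weights:
  1: 2(w=2), 3(w=5), 4(w=5), 6(w=2)
  2: 1(w=2), 3(w=3), 4(w=1), 5(w=4), 6(w=1)
  3: 1(w=5), 2(w=3), 4(w=4), 5(w=6)
  4: 1(w=5), 2(w=1), 3(w=4)
  5: 2(w=4), 3(w=6), 6(w=3)
  6: 1(w=2), 2(w=1), 5(w=3)

Step 2: Apply Dijkstra's algorithm from vertex 2:
  Visit vertex 2 (distance=0)
    Update dist[1] = 2
    Update dist[3] = 3
    Update dist[4] = 1
    Update dist[5] = 4
    Update dist[6] = 1
  Visit vertex 4 (distance=1)
  Visit vertex 6 (distance=1)

Step 3: Shortest path: 2 -> 6
Total weight: 1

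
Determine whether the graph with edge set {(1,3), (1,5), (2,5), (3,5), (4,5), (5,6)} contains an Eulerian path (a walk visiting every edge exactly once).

Step 1: Find the degree of each vertex:
  deg(1) = 2
  deg(2) = 1
  deg(3) = 2
  deg(4) = 1
  deg(5) = 5
  deg(6) = 1

Step 2: Count vertices with odd degree:
  Odd-degree vertices: 2, 4, 5, 6 (4 total)

Step 3: Apply Euler's theorem:
  - Eulerian circuit exists iff graph is connected and all vertices have even degree
  - Eulerian path exists iff graph is connected and has 0 or 2 odd-degree vertices

Graph has 4 odd-degree vertices (need 0 or 2).
Neither Eulerian path nor Eulerian circuit exists.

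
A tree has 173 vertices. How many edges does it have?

A tree on n vertices always has exactly n - 1 edges.
For n = 173: edges = 173 - 1 = 172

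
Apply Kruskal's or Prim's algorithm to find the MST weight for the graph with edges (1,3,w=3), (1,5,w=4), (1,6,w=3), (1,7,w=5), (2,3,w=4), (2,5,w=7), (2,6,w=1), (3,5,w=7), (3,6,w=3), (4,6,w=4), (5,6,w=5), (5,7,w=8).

Apply Kruskal's algorithm (sort edges by weight, add if no cycle):

Sorted edges by weight:
  (2,6) w=1
  (1,3) w=3
  (1,6) w=3
  (3,6) w=3
  (1,5) w=4
  (2,3) w=4
  (4,6) w=4
  (1,7) w=5
  (5,6) w=5
  (2,5) w=7
  (3,5) w=7
  (5,7) w=8

Add edge (2,6) w=1 -- no cycle. Running total: 1
Add edge (1,3) w=3 -- no cycle. Running total: 4
Add edge (1,6) w=3 -- no cycle. Running total: 7
Skip edge (3,6) w=3 -- would create cycle
Add edge (1,5) w=4 -- no cycle. Running total: 11
Skip edge (2,3) w=4 -- would create cycle
Add edge (4,6) w=4 -- no cycle. Running total: 15
Add edge (1,7) w=5 -- no cycle. Running total: 20

MST edges: (2,6,w=1), (1,3,w=3), (1,6,w=3), (1,5,w=4), (4,6,w=4), (1,7,w=5)
Total MST weight: 1 + 3 + 3 + 4 + 4 + 5 = 20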